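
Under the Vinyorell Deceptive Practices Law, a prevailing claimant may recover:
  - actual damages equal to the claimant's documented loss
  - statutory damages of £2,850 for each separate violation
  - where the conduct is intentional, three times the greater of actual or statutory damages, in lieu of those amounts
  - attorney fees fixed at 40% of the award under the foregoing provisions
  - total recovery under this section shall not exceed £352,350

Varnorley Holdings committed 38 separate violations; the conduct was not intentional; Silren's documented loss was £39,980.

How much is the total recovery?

Total recovery: £207,592

Statutory damages: 38 × £2,850 = £108,300
Conduct not intentional: the in-lieu enhancement does not apply.
Actual plus statutory damages: £39,980 + £108,300 = £148,280
Attorney fees: 40% of £148,280 = £59,312
Total before cap: £148,280 + £59,312 = £207,592
Cap at £352,350: £207,592 is within the cap, no reduction.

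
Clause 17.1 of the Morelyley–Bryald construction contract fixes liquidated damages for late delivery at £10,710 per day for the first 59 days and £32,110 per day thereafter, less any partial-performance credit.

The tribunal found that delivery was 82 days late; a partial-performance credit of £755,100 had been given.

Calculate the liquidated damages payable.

£615,320

First 59 days: 59 × £10,710 = £631,890
Remaining days: (82 − 59) × £32,110 = £738,530
Accrued per-day damages: £631,890 + £738,530 = £1,370,420
Less partial-performance credit: £1,370,420 − £755,100 = £615,320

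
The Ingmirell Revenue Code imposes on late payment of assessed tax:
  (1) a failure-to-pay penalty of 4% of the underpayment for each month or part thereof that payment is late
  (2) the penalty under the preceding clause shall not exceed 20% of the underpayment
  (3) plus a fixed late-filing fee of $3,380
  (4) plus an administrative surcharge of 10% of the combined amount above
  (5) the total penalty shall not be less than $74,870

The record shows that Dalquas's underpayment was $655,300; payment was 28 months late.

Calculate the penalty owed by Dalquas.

$147,884

Accrued rate: 4% × 28 = 112%, capped at 20% → 20%
Failure-to-pay penalty: 20% of $655,300 = $131,060
Penalty before surcharge: $131,060 + $3,380 = $134,440
Administrative surcharge: 10% of $134,440 = $13,444
Total penalty: $134,440 + $13,444 = $147,884
Minimum $74,870: $147,884 meets the minimum, no increase.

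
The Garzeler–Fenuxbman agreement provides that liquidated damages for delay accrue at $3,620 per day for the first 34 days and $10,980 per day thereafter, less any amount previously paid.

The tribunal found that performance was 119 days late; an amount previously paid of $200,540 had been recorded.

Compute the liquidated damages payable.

Liquidated damages: $855,840

First 34 days: 34 × $3,620 = $123,080
Remaining days: (119 − 34) × $10,980 = $933,300
Accrued per-day damages: $123,080 + $933,300 = $1,056,380
Less amount previously paid: $1,056,380 − $200,540 = $855,840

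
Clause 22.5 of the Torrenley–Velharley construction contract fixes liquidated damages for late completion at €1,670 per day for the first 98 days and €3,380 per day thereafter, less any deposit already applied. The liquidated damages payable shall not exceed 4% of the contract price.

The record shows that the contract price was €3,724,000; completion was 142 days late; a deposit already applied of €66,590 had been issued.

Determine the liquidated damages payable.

€148,960

First 98 days: 98 × €1,670 = €163,660
Remaining days: (142 − 98) × €3,380 = €148,720
Accrued per-day damages: €163,660 + €148,720 = €312,380
Less deposit already applied: €312,380 − €66,590 = €245,790
Cap: 4% of €3,724,000 = €148,960
Cap at €148,960: €245,790 exceeds the cap → €148,960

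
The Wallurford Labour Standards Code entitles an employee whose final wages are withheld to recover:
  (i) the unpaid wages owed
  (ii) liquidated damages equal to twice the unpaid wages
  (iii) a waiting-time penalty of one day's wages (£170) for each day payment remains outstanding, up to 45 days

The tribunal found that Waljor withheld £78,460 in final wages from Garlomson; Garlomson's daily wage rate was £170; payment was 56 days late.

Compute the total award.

£243,030

Doubled: 2 × £78,460 = £156,920
Penalty days: min(56, 45) = 45
Waiting-time penalty: 45 × £170 = £7,650
Total award: £78,460 + £156,920 + £7,650 = £243,030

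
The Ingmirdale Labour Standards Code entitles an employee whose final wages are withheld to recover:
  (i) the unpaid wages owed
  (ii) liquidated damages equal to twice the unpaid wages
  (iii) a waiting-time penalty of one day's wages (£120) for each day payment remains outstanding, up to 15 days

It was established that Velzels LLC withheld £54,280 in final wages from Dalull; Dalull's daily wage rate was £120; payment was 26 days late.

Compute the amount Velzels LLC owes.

£164,640

Doubled: 2 × £54,280 = £108,560
Penalty days: min(26, 15) = 15
Waiting-time penalty: 15 × £120 = £1,800
Total award: £54,280 + £108,560 + £1,800 = £164,640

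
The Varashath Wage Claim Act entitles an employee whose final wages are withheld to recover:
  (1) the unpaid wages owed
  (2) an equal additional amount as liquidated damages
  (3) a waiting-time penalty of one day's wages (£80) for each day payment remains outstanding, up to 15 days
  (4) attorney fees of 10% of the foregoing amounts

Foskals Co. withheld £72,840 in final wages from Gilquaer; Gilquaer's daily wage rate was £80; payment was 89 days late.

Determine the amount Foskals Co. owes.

Liquidated damages (equal amount): £72,840
Penalty days: min(89, 15) = 15
Waiting-time penalty: 15 × £80 = £1,200
Subtotal: £72,840 + £72,840 + £1,200 = £146,880
Attorney fees: 10% of £146,880 = £14,688
Total award: £146,880 + £14,688 = £161,568

£161,568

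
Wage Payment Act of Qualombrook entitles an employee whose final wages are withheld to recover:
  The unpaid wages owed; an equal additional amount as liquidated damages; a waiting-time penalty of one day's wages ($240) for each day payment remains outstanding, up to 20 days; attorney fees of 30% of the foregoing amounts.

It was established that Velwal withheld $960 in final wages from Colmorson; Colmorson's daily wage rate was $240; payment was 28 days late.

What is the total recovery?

Total award: $8,736

Liquidated damages (equal amount): $960
Penalty days: min(28, 20) = 20
Waiting-time penalty: 20 × $240 = $4,800
Subtotal: $960 + $960 + $4,800 = $6,720
Attorney fees: 30% of $6,720 = $2,016
Total award: $6,720 + $2,016 = $8,736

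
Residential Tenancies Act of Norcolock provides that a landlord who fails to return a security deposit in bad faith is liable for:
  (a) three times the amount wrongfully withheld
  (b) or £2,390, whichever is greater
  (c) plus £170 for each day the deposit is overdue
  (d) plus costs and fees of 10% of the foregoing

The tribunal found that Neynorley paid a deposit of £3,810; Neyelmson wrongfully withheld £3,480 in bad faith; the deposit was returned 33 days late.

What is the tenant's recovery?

£17,655

Trebled: 3 × £3,480 = £10,440
Minimum £2,390: £10,440 meets the minimum, no increase.
Late-return penalty: 33 × £170 = £5,610
Damages plus late penalty: £10,440 + £5,610 = £16,050
Costs and fees: 10% of £16,050 = £1,605
Total recovery: £16,050 + £1,605 = £17,655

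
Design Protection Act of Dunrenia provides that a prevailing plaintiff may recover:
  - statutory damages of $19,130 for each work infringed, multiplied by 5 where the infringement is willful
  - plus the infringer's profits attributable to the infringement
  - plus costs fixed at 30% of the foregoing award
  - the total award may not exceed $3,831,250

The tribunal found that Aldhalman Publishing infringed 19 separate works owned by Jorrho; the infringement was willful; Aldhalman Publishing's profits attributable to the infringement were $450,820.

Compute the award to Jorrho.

$2,948,621

Statutory damages: 19 × $19,130 = $363,470
Multiplied by 5: 5 × $363,470 = $1,817,350
Combined award: $1,817,350 + $450,820 = $2,268,170
Costs: 30% of $2,268,170 = $680,451
Award plus costs: $2,268,170 + $680,451 = $2,948,621
Cap at $3,831,250: $2,948,621 is within the cap, no reduction.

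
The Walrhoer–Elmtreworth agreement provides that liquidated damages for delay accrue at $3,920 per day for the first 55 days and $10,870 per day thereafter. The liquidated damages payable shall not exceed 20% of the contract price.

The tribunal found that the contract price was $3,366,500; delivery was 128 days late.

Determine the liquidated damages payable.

First 55 days: 55 × $3,920 = $215,600
Remaining days: (128 − 55) × $10,870 = $793,510
Accrued per-day damages: $215,600 + $793,510 = $1,009,110
Cap: 20% of $3,366,500 = $673,300
Cap at $673,300: $1,009,110 exceeds the cap → $673,300

$673,300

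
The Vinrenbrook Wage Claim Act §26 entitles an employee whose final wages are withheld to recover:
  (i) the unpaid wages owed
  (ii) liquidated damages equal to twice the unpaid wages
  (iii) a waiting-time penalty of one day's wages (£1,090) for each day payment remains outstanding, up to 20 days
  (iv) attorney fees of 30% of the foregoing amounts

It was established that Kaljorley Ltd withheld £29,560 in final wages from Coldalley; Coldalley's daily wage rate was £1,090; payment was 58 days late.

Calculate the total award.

Doubled: 2 × £29,560 = £59,120
Penalty days: min(58, 20) = 20
Waiting-time penalty: 20 × £1,090 = £21,800
Subtotal: £29,560 + £59,120 + £21,800 = £110,480
Attorney fees: 30% of £110,480 = £33,144
Total award: £110,480 + £33,144 = £143,624

£143,624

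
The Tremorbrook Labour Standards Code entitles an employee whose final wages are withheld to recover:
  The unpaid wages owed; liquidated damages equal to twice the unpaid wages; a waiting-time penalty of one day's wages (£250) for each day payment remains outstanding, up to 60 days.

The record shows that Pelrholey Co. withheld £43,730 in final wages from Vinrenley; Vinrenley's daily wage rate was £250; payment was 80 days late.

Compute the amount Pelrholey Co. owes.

Doubled: 2 × £43,730 = £87,460
Penalty days: min(80, 60) = 60
Waiting-time penalty: 60 × £250 = £15,000
Total award: £43,730 + £87,460 + £15,000 = £146,190

£146,190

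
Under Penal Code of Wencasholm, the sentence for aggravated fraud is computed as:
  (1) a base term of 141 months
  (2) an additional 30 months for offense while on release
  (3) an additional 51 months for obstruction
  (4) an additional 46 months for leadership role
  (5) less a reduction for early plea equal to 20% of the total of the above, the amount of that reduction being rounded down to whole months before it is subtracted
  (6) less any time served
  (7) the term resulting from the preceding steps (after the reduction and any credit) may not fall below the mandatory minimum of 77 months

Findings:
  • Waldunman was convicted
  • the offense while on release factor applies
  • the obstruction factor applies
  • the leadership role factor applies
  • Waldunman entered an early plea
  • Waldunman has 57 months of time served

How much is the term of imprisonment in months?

Offense while on release enhancement: +30 months
Obstruction enhancement: +51 months
Leadership role enhancement: +46 months
Adjusted term: 141 months + 30 months + 51 months + 46 months = 268 months
Early plea reduction: 20% of 268 months = 53 months (rounded down)
After reduction: 268 − 53 = 215 months
Less time served: 215 months − 57 months = 158 months
Minimum 77 months: 158 months meets the minimum, no increase.

Sentence: 158 months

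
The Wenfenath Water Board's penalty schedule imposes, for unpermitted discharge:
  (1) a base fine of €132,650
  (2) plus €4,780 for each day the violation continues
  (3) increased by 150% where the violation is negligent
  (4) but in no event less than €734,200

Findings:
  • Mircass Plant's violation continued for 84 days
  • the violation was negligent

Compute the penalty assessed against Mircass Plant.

Per-day component: 84 × €4,780 = €401,520
Base plus per-day: €132,650 + €401,520 = €534,170
Enhancement: 150% of €534,170 = €801,255
Enhanced fine: €534,170 + €801,255 = €1,335,425
Minimum €734,200: €1,335,425 meets the minimum, no increase.

€1,335,425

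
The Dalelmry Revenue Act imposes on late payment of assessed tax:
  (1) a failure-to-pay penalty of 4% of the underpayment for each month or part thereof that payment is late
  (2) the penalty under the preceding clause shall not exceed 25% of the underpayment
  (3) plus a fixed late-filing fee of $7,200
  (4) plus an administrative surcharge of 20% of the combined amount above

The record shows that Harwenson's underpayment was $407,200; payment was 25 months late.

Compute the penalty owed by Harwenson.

Accrued rate: 4% × 25 = 100%, capped at 25% → 25%
Failure-to-pay penalty: 25% of $407,200 = $101,800
Penalty before surcharge: $101,800 + $7,200 = $109,000
Administrative surcharge: 20% of $109,000 = $21,800
Total penalty: $109,000 + $21,800 = $130,800

$130,800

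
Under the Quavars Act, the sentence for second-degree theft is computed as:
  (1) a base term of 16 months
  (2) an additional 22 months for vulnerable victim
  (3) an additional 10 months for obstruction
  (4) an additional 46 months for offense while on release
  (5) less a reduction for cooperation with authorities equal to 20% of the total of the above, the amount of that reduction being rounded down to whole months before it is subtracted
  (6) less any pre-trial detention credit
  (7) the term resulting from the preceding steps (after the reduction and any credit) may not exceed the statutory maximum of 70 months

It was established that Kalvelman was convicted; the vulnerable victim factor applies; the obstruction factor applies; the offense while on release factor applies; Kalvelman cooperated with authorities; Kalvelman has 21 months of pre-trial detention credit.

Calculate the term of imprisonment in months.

55 months

Vulnerable victim enhancement: +22 months
Obstruction enhancement: +10 months
Offense while on release enhancement: +46 months
Adjusted term: 16 months + 22 months + 10 months + 46 months = 94 months
Cooperation with authorities reduction: 20% of 94 months = 18 months (rounded down)
After reduction: 94 − 18 = 76 months
Less pre-trial detention credit: 76 months − 21 months = 55 months
Cap at 70 months: 55 months is within the cap, no reduction.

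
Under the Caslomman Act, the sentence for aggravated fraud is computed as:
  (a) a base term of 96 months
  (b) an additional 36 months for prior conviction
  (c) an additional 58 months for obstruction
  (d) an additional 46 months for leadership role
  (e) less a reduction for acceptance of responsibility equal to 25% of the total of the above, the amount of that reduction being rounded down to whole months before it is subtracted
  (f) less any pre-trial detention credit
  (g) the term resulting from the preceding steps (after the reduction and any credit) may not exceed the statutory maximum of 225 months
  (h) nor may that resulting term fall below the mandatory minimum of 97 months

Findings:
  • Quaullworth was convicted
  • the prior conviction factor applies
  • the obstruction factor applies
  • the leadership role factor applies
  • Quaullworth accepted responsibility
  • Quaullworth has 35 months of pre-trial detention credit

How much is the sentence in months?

142 months

Prior conviction enhancement: +36 months
Obstruction enhancement: +58 months
Leadership role enhancement: +46 months
Adjusted term: 96 months + 36 months + 58 months + 46 months = 236 months
Acceptance of responsibility reduction: 25% of 236 months = 59 months (rounded down)
After reduction: 236 − 59 = 177 months
Less pre-trial detention credit: 177 months − 35 months = 142 months
Cap at 225 months: 142 months is within the cap, no reduction.
Minimum 97 months: 142 months meets the minimum, no increase.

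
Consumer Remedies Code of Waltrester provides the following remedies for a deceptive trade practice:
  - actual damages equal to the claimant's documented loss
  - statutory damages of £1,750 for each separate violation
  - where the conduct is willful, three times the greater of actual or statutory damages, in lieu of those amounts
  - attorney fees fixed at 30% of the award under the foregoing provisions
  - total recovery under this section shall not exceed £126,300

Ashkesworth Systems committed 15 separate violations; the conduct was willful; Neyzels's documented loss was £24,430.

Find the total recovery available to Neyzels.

Statutory damages: 15 × £1,750 = £26,250
Greater of actual damages (£24,430) or statutory damages (£26,250): £26,250
Trebled: 3 × £26,250 = £78,750
Attorney fees: 30% of £78,750 = £23,625
Total before cap: £78,750 + £23,625 = £102,375
Cap at £126,300: £102,375 is within the cap, no reduction.

£102,375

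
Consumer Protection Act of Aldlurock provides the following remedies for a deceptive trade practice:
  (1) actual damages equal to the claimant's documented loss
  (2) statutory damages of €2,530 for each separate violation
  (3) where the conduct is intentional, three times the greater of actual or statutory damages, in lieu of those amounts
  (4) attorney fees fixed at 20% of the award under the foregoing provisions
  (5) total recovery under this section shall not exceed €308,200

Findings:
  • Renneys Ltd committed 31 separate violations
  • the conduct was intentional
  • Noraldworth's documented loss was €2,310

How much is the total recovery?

Statutory damages: 31 × €2,530 = €78,430
Greater of actual damages (€2,310) or statutory damages (€78,430): €78,430
Trebled: 3 × €78,430 = €235,290
Attorney fees: 20% of €235,290 = €47,058
Total before cap: €235,290 + €47,058 = €282,348
Cap at €308,200: €282,348 is within the cap, no reduction.

€282,348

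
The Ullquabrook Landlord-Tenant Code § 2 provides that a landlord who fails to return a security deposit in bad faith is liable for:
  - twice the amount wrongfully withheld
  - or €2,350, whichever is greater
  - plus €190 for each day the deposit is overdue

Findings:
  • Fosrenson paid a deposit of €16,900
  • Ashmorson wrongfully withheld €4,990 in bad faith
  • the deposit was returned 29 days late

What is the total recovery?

€15,490

Doubled: 2 × €4,990 = €9,980
Minimum €2,350: €9,980 meets the minimum, no increase.
Late-return penalty: 29 × €190 = €5,510
Damages plus late penalty: €9,980 + €5,510 = €15,490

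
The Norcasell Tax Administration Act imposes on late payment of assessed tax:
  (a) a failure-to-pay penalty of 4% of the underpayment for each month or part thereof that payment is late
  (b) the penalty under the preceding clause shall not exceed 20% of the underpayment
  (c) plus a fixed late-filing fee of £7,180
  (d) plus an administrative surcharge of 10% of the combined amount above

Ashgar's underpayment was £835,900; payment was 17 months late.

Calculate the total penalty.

£191,796

Accrued rate: 4% × 17 = 68%, capped at 20% → 20%
Failure-to-pay penalty: 20% of £835,900 = £167,180
Penalty before surcharge: £167,180 + £7,180 = £174,360
Administrative surcharge: 10% of £174,360 = £17,436
Total penalty: £174,360 + £17,436 = £191,796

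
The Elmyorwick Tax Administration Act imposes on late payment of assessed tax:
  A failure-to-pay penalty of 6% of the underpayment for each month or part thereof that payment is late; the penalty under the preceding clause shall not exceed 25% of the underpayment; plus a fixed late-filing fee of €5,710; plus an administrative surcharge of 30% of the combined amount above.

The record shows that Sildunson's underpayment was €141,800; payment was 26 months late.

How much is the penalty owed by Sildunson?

Accrued rate: 6% × 26 = 156%, capped at 25% → 25%
Failure-to-pay penalty: 25% of €141,800 = €35,450
Penalty before surcharge: €35,450 + €5,710 = €41,160
Administrative surcharge: 30% of €41,160 = €12,348
Total penalty: €41,160 + €12,348 = €53,508

Penalty: €53,508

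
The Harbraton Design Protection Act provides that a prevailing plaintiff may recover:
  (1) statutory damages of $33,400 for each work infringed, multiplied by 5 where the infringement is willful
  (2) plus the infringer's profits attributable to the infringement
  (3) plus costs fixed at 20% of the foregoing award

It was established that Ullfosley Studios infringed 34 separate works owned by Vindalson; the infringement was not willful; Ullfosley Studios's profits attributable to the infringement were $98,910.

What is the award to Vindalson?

$1,481,412

Statutory damages: 34 × $33,400 = $1,135,600
Infringement not willful: no ×5 enhancement.
Combined award: $1,135,600 + $98,910 = $1,234,510
Costs: 20% of $1,234,510 = $246,902
Award plus costs: $1,234,510 + $246,902 = $1,481,412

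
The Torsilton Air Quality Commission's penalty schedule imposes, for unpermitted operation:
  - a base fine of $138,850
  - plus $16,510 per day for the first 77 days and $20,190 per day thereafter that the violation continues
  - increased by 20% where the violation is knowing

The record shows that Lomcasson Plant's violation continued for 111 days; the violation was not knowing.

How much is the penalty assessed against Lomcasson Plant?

First 77 days: 77 × $16,510 = $1,271,270
Remaining days: (111 − 77) × $20,190 = $686,460
Per-day component: $1,271,270 + $686,460 = $1,957,730
Base plus per-day: $138,850 + $1,957,730 = $2,096,580
The violation was not knowing: no 20% increase.

$2,096,580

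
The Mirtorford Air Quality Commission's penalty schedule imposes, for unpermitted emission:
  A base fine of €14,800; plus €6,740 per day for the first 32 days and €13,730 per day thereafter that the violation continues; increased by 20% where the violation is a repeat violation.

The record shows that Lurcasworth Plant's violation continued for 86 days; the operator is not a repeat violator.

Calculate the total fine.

First 32 days: 32 × €6,740 = €215,680
Remaining days: (86 − 32) × €13,730 = €741,420
Per-day component: €215,680 + €741,420 = €957,100
Base plus per-day: €14,800 + €957,100 = €971,900
The operator is not a repeat violator: no 20% increase.

€971,900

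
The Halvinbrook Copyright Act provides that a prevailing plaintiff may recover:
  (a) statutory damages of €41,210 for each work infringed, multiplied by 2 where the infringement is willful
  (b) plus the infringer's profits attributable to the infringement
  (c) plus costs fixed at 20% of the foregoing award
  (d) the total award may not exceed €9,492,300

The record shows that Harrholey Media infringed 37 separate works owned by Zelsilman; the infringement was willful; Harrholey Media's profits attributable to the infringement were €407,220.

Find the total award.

€4,148,112

Statutory damages: 37 × €41,210 = €1,524,770
Doubled: 2 × €1,524,770 = €3,049,540
Combined award: €3,049,540 + €407,220 = €3,456,760
Costs: 20% of €3,456,760 = €691,352
Award plus costs: €3,456,760 + €691,352 = €4,148,112
Cap at €9,492,300: €4,148,112 is within the cap, no reduction.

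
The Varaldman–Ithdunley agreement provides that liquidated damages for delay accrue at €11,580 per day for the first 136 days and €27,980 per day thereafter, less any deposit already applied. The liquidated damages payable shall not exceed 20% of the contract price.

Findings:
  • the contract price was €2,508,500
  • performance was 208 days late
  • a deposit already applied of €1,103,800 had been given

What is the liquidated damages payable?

First 136 days: 136 × €11,580 = €1,574,880
Remaining days: (208 − 136) × €27,980 = €2,014,560
Accrued per-day damages: €1,574,880 + €2,014,560 = €3,589,440
Less deposit already applied: €3,589,440 − €1,103,800 = €2,485,640
Cap: 20% of €2,508,500 = €501,700
Cap at €501,700: €2,485,640 exceeds the cap → €501,700

Liquidated damages: €501,700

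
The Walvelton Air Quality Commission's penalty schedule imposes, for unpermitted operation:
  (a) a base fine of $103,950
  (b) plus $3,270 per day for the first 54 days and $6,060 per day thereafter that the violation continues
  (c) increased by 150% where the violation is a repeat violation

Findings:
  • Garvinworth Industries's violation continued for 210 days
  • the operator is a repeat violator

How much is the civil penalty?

First 54 days: 54 × $3,270 = $176,580
Remaining days: (210 − 54) × $6,060 = $945,360
Per-day component: $176,580 + $945,360 = $1,121,940
Base plus per-day: $103,950 + $1,121,940 = $1,225,890
Enhancement: 150% of $1,225,890 = $1,838,835
Enhanced fine: $1,225,890 + $1,838,835 = $3,064,725

Civil penalty: $3,064,725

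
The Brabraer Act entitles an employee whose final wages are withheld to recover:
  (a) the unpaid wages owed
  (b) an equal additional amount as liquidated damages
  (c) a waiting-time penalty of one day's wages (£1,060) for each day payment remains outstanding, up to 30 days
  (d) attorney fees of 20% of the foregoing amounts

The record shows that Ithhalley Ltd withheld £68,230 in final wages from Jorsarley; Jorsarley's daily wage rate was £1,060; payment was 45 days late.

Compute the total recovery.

Liquidated damages (equal amount): £68,230
Penalty days: min(45, 30) = 30
Waiting-time penalty: 30 × £1,060 = £31,800
Subtotal: £68,230 + £68,230 + £31,800 = £168,260
Attorney fees: 20% of £168,260 = £33,652
Total award: £168,260 + £33,652 = £201,912

£201,912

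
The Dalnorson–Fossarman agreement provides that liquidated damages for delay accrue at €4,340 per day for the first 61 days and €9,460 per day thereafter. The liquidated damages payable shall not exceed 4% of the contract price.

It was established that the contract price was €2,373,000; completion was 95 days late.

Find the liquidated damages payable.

First 61 days: 61 × €4,340 = €264,740
Remaining days: (95 − 61) × €9,460 = €321,640
Accrued per-day damages: €264,740 + €321,640 = €586,380
Cap: 4% of €2,373,000 = €94,920
Cap at €94,920: €586,380 exceeds the cap → €94,920

€94,920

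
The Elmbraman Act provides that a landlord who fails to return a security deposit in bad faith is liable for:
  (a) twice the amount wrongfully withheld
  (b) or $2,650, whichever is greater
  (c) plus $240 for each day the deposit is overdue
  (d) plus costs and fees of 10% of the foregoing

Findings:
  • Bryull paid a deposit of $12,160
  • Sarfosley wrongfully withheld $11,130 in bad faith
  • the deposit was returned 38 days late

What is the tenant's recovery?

Doubled: 2 × $11,130 = $22,260
Minimum $2,650: $22,260 meets the minimum, no increase.
Late-return penalty: 38 × $240 = $9,120
Damages plus late penalty: $22,260 + $9,120 = $31,380
Costs and fees: 10% of $31,380 = $3,138
Total recovery: $31,380 + $3,138 = $34,518

$34,518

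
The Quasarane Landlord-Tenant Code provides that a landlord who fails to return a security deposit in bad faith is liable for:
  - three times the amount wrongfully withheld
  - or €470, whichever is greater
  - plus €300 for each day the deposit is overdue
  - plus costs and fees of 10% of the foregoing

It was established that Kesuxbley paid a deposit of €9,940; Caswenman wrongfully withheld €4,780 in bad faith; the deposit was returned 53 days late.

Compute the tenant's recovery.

€33,264

Trebled: 3 × €4,780 = €14,340
Minimum €470: €14,340 meets the minimum, no increase.
Late-return penalty: 53 × €300 = €15,900
Damages plus late penalty: €14,340 + €15,900 = €30,240
Costs and fees: 10% of €30,240 = €3,024
Total recovery: €30,240 + €3,024 = €33,264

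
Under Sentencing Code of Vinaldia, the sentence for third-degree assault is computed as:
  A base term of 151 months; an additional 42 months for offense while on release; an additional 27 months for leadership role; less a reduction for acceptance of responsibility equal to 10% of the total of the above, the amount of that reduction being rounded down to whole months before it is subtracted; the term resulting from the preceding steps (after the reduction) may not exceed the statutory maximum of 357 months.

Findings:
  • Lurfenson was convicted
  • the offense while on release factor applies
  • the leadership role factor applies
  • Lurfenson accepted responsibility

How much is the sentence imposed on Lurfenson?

198 months

Offense while on release enhancement: +42 months
Leadership role enhancement: +27 months
Adjusted term: 151 months + 42 months + 27 months = 220 months
Acceptance of responsibility reduction: 10% of 220 months = 22 months (rounded down)
After reduction: 220 − 22 = 198 months
Cap at 357 months: 198 months is within the cap, no reduction.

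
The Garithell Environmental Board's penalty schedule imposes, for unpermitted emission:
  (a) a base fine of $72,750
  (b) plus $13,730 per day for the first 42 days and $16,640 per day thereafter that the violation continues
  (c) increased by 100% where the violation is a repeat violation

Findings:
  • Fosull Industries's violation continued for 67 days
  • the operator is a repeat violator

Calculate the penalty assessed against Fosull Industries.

$2,130,820

First 42 days: 42 × $13,730 = $576,660
Remaining days: (67 − 42) × $16,640 = $416,000
Per-day component: $576,660 + $416,000 = $992,660
Base plus per-day: $72,750 + $992,660 = $1,065,410
Enhancement: 100% of $1,065,410 = $1,065,410
Enhanced fine: $1,065,410 + $1,065,410 = $2,130,820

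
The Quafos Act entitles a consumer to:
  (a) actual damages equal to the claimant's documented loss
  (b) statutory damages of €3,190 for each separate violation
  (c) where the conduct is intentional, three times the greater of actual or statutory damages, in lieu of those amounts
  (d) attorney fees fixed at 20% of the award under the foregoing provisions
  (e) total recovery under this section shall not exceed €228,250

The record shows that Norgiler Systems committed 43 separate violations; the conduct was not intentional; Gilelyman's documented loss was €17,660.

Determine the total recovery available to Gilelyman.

Statutory damages: 43 × €3,190 = €137,170
Conduct not intentional: the in-lieu enhancement does not apply.
Actual plus statutory damages: €17,660 + €137,170 = €154,830
Attorney fees: 20% of €154,830 = €30,966
Total before cap: €154,830 + €30,966 = €185,796
Cap at €228,250: €185,796 is within the cap, no reduction.

€185,796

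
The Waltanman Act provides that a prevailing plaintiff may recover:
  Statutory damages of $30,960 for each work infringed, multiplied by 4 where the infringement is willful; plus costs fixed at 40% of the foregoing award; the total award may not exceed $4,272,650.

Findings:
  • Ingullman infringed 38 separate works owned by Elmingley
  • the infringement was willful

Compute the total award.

Statutory damages: 38 × $30,960 = $1,176,480
Multiplied by 4: 4 × $1,176,480 = $4,705,920
Costs: 40% of $4,705,920 = $1,882,368
Award plus costs: $4,705,920 + $1,882,368 = $6,588,288
Cap at $4,272,650: $6,588,288 exceeds the cap → $4,272,650

Award: $4,272,650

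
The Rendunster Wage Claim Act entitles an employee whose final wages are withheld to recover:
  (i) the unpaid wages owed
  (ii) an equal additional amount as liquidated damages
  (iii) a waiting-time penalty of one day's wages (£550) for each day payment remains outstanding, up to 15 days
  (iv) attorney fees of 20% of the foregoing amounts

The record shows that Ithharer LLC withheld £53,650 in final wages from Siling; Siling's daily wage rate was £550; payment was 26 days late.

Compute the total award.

£138,660

Liquidated damages (equal amount): £53,650
Penalty days: min(26, 15) = 15
Waiting-time penalty: 15 × £550 = £8,250
Subtotal: £53,650 + £53,650 + £8,250 = £115,550
Attorney fees: 20% of £115,550 = £23,110
Total award: £115,550 + £23,110 = £138,660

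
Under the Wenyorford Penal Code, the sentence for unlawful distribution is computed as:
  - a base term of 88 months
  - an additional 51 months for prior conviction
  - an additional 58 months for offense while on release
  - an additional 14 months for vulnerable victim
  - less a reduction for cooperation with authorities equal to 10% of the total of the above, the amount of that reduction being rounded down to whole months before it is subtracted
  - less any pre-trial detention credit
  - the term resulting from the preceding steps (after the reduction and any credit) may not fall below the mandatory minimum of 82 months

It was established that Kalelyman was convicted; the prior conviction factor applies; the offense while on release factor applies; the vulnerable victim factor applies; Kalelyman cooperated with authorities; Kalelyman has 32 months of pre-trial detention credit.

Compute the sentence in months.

158 months

Prior conviction enhancement: +51 months
Offense while on release enhancement: +58 months
Vulnerable victim enhancement: +14 months
Adjusted term: 88 months + 51 months + 58 months + 14 months = 211 months
Cooperation with authorities reduction: 10% of 211 months = 21 months (rounded down)
After reduction: 211 − 21 = 190 months
Less pre-trial detention credit: 190 months − 32 months = 158 months
Minimum 82 months: 158 months meets the minimum, no increase.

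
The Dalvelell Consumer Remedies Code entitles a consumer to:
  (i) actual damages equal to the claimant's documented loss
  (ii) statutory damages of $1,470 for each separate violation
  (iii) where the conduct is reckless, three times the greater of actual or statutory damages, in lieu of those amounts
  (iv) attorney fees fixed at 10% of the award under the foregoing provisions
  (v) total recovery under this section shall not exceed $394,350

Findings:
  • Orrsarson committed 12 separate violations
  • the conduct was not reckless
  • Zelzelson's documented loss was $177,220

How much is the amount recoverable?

$214,346

Statutory damages: 12 × $1,470 = $17,640
Conduct not reckless: the in-lieu enhancement does not apply.
Actual plus statutory damages: $177,220 + $17,640 = $194,860
Attorney fees: 10% of $194,860 = $19,486
Total before cap: $194,860 + $19,486 = $214,346
Cap at $394,350: $214,346 is within the cap, no reduction.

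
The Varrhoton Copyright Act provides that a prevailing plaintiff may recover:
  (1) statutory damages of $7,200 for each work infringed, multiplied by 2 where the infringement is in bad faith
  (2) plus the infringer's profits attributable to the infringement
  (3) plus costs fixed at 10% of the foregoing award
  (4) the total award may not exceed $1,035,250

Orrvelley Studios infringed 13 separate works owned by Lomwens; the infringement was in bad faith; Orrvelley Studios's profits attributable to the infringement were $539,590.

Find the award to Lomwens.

Statutory damages: 13 × $7,200 = $93,600
Doubled: 2 × $93,600 = $187,200
Combined award: $187,200 + $539,590 = $726,790
Costs: 10% of $726,790 = $72,679
Award plus costs: $726,790 + $72,679 = $799,469
Cap at $1,035,250: $799,469 is within the cap, no reduction.

$799,469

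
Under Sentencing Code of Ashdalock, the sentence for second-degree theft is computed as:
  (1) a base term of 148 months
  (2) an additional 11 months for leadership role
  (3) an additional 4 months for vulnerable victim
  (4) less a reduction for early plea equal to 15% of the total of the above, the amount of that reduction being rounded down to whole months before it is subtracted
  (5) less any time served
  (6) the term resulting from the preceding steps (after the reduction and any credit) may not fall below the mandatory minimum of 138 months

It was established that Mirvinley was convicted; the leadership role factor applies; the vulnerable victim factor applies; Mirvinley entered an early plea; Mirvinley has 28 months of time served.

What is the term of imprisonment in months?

Leadership role enhancement: +11 months
Vulnerable victim enhancement: +4 months
Adjusted term: 148 months + 11 months + 4 months = 163 months
Early plea reduction: 15% of 163 months = 24 months (rounded down)
After reduction: 163 − 24 = 139 months
Less time served: 139 months − 28 months = 111 months
Minimum 138 months: 111 months is below the minimum → 138 months

138 months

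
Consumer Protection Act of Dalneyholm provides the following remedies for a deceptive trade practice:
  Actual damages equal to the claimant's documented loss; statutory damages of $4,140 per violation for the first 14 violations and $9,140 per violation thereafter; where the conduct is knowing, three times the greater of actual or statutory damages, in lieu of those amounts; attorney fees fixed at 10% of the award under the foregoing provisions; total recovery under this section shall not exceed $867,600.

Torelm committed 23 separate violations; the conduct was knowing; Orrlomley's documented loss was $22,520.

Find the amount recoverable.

Total recovery: $462,726

First 14 violations: 14 × $4,140 = $57,960
Remaining violations: (23 − 14) × $9,140 = $82,260
Statutory damages: $57,960 + $82,260 = $140,220
Greater of actual damages ($22,520) or statutory damages ($140,220): $140,220
Trebled: 3 × $140,220 = $420,660
Attorney fees: 10% of $420,660 = $42,066
Total before cap: $420,660 + $42,066 = $462,726
Cap at $867,600: $462,726 is within the cap, no reduction.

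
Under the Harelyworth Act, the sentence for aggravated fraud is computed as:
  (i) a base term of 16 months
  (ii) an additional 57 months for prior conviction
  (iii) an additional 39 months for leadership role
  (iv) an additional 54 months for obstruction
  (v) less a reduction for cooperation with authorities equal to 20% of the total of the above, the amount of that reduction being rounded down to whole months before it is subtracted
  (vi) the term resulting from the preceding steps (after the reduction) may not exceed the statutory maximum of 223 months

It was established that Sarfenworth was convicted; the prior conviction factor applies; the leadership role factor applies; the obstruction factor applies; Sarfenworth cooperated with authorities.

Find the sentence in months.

Prior conviction enhancement: +57 months
Leadership role enhancement: +39 months
Obstruction enhancement: +54 months
Adjusted term: 16 months + 57 months + 39 months + 54 months = 166 months
Cooperation with authorities reduction: 20% of 166 months = 33 months (rounded down)
After reduction: 166 − 33 = 133 months
Cap at 223 months: 133 months is within the cap, no reduction.

133 months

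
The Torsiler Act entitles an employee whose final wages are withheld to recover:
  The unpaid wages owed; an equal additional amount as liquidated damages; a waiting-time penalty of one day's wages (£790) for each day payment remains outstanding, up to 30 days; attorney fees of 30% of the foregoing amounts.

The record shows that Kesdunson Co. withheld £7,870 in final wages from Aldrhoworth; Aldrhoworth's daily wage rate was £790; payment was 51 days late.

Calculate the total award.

Liquidated damages (equal amount): £7,870
Penalty days: min(51, 30) = 30
Waiting-time penalty: 30 × £790 = £23,700
Subtotal: £7,870 + £7,870 + £23,700 = £39,440
Attorney fees: 30% of £39,440 = £11,832
Total award: £39,440 + £11,832 = £51,272

Total award: £51,272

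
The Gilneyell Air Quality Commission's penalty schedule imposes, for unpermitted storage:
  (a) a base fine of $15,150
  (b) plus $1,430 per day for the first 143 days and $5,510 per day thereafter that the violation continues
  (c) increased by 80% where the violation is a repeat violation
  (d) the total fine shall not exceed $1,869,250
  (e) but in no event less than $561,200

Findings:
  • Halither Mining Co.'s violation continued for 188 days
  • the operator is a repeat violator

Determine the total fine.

First 143 days: 143 × $1,430 = $204,490
Remaining days: (188 − 143) × $5,510 = $247,950
Per-day component: $204,490 + $247,950 = $452,440
Base plus per-day: $15,150 + $452,440 = $467,590
Enhancement: 80% of $467,590 = $374,072
Enhanced fine: $467,590 + $374,072 = $841,662
Cap at $1,869,250: $841,662 is within the cap, no reduction.
Minimum $561,200: $841,662 meets the minimum, no increase.

Civil penalty: $841,662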